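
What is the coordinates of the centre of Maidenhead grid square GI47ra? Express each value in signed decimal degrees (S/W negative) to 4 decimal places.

-2.9792, -50.5417

Field G=6, I=8: +6·20° lon, +8·10° lat → SW at lon -60°, lat -10°.
Square 4, 7: +4·2° lon, +7·1° lat → SW at lon -52°, lat -3°.
Subsquare r=17, a=0: +17·0.0833333° lon, +0·0.0416667° lat → SW at lon -50.5833°, lat -3°.
Cell spans 0.0833333° lon × 0.0416667° lat. Centre is SW corner plus half of each.
latitude -2.9792, longitude -50.5417.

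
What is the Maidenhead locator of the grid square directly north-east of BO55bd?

BO55ce

Longitude subsquare b = 1; +1 → 2 = c.
Latitude subsquare d = 3; +1 → 4 = e.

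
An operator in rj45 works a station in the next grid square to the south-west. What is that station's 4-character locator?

Longitude square 4; −1 → 3.
Latitude square 5; −1 → 4.

RJ34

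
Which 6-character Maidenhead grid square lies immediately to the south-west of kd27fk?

Longitude subsquare f = 5; −1 → 4 = e.
Latitude subsquare k = 10; −1 → 9 = j.

KD27ej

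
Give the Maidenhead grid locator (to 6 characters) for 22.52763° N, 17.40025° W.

IL12hm

Add 180° to longitude and 90° to latitude: 162.5998, 112.5276.
Field (20°×10°, letters A–R): 162.5998/20 → 8 → I, 112.5276/10 → 11 → L; chars IL.
Square (2°×1°, digits 0–9): 2.5998/2 → 1, 2.5276/1 → 2; chars 12.
Subsquare (5′×2.5′, letters a–x): 0.5998/0.0833333 → 7 → h, 0.5276/0.0416667 → 12 → m; chars hm.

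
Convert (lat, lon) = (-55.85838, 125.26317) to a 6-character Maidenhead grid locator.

PD24pd

Offset from 180°W / 90°S: lon 305.2632°, lat 34.1416°.
Field (20°×10°, letters A–R): 305.2632/20 → 15 → P, 34.1416/10 → 3 → D; chars PD.
Square (2°×1°, digits 0–9): 5.2632/2 → 2, 4.1416/1 → 4; chars 24.
Subsquare (5′×2.5′, letters a–x): 1.2632/0.0833333 → 15 → p, 0.1416/0.0416667 → 3 → d; chars pd.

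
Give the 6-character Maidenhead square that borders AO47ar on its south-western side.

AO37xq

Longitude subsquare a = 0; −1 → -1, wraps to 23 = x, carry into square.
Longitude square 4; −1 → 3.
Latitude subsquare r = 17; −1 → 16 = q.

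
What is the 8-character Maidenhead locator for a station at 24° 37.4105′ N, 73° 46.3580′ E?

ML64vo29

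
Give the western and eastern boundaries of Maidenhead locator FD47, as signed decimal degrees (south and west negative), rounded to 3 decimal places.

Field F=5, D=3: +5·20° lon, +3·10° lat → SW at lon -80°, lat -60°.
Square 4, 7: +4·2° lon, +7·1° lat → SW at lon -72°, lat -53°.
Cell spans 2° lon × 1° lat.
west -72.000, east -70.000.

-72.000, -70.000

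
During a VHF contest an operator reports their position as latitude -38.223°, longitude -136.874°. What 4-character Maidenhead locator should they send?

CF11

Add 180° to longitude and 90° to latitude: 43.13, 51.78.
Field (20°×10°, letters A–R): 43.13/20 → 2 → C, 51.78/10 → 5 → F; chars CF.
Square (2°×1°, digits 0–9): 3.13/2 → 1, 1.78/1 → 1; chars 11.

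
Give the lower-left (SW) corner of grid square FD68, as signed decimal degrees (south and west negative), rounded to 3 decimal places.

-52.000, -68.000

Field F=5, D=3: +5·20° lon, +3·10° lat → SW at lon -80°, lat -60°.
Square 6, 8: +6·2° lon, +8·1° lat → SW at lon -68°, lat -52°.
latitude -52.000, longitude -68.000.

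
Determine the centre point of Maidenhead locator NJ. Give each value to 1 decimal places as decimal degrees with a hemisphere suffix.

Field N=13, J=9: +13·20° lon, +9·10° lat → SW at lon 80°, lat 0°.
Cell spans 20° lon × 10° lat. Centre is SW corner plus half of each.
latitude 5.0° N, longitude 90.0° E.

5.0° N, 90.0° E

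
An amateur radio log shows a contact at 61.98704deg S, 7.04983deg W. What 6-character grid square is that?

Add 180° to longitude and 90° to latitude: 172.9502, 28.0130.
Field (20°×10°, letters A–R): lon ⌊172.9502/20⌋ = 8 → I; lat ⌊28.0130/10⌋ = 2 → C.
Square (2°×1°, digits 0–9): lon ⌊12.9502/2⌋ = 6; lat ⌊8.0130/1⌋ = 8.
Subsquare (5′×2.5′, letters a–x): lon ⌊0.9502/0.0833333⌋ = 11 → l; lat ⌊0.0130/0.0416667⌋ = 0 → a.

IC68la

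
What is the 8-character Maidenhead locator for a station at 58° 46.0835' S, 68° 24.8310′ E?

MD41ef95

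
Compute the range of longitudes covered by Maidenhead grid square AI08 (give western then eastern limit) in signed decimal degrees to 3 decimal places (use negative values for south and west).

Field A=0, I=8: +0·20° lon, +8·10° lat → SW at lon -180°, lat -10°.
Square 0, 8: +0·2° lon, +8·1° lat → SW at lon -180°, lat -2°.
Cell spans 2° lon × 1° lat.
west -180.000, east -178.000.

-180.000, -178.000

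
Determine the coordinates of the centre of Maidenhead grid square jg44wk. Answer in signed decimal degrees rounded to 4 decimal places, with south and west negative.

-25.5625, 9.8750

Field J=9, G=6: +9·20° lon, +6·10° lat → SW at lon 0°, lat -30°.
Square 4, 4: +4·2° lon, +4·1° lat → SW at lon 8°, lat -26°.
Subsquare w=22, k=10: +22·0.0833333° lon, +10·0.0416667° lat → SW at lon 9.83333°, lat -25.5833°.
Cell spans 0.0833333° lon × 0.0416667° lat. Centre is SW corner plus half of each.
latitude -25.5625, longitude 9.8750.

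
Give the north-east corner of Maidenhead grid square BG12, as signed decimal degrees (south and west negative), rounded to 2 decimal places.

-27.00, -156.00

Field B=1, G=6: +1·20° lon, +6·10° lat → SW at lon -160°, lat -30°.
Square 1, 2: +1·2° lon, +2·1° lat → SW at lon -158°, lat -28°.
Cell spans 2° lon × 1° lat. NE corner is SW corner plus one full cell.
latitude -27.00, longitude -156.00.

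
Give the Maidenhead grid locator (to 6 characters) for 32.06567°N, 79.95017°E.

MM92xb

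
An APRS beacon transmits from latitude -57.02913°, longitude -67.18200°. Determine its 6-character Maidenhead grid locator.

FD62jx

Offset from 180°W / 90°S: lon 112.8180°, lat 32.9709°.
Field: 112.8180/20 → 5 → F, 32.9709/10 → 3 → D; chars FD.
Square: 12.8180/2 → 6, 2.9709/1 → 2; chars 62.
Subsquare: 0.8180/0.0833333 → 9 → j, 0.9709/0.0416667 → 23 → x; chars jx.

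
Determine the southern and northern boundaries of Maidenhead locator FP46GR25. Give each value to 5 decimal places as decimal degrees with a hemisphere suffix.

Field F=5, P=15: +5·20° lon, +15·10° lat → SW at lon -80°, lat 60°.
Square 4, 6: +4·2° lon, +6·1° lat → SW at lon -72°, lat 66°.
Subsquare g=6, r=17: +6·0.0833333° lon, +17·0.0416667° lat → SW at lon -71.5°, lat 66.7083°.
Extended square 2, 5: +2·0.00833333° lon, +5·0.00416667° lat → SW at lon -71.4833°, lat 66.7292°.
Cell spans 0.00833333° lon × 0.00416667° lat.
south 66.72917° N, north 66.73333° N.

66.72917° N, 66.73333° N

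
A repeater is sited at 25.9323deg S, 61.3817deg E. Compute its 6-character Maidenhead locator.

MG04qb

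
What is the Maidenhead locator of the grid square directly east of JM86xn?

JM96an

Longitude subsquare x = 23; +1 → 24, wraps to 0 = a, carry into square.
Longitude square 8; +1 → 9.
The latitude characters are unchanged.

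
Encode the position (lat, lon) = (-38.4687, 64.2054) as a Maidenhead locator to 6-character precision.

Shift to the Maidenhead origin (180°W, 90°S): lon 244.2054, lat 51.5313.
Field: 244.2054/20 → 12 → M, 51.5313/10 → 5 → F; chars MF.
Square: 4.2054/2 → 2, 1.5313/1 → 1; chars 21.
Subsquare: 0.2054/0.0833333 → 2 → c, 0.5313/0.0416667 → 12 → m; chars cm.

MF21cm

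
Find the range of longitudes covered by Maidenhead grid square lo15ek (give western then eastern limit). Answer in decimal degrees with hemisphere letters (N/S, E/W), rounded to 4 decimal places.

42.3333° E, 42.4167° E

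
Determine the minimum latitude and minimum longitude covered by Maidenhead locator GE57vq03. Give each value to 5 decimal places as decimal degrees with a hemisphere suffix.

Field G=6, E=4: +6·20° lon, +4·10° lat → SW at lon -60°, lat -50°.
Square 5, 7: +5·2° lon, +7·1° lat → SW at lon -50°, lat -43°.
Subsquare v=21, q=16: +21·0.0833333° lon, +16·0.0416667° lat → SW at lon -48.25°, lat -42.3333°.
Extended square 0, 3: +0·0.00833333° lon, +3·0.00416667° lat → SW at lon -48.25°, lat -42.3208°.
latitude 42.32083° S, longitude 48.25000° W.

42.32083° S, 48.25000° W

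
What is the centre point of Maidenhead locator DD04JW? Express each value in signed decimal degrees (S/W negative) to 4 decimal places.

-55.0625, -119.2083

Field D=3, D=3: +3·20° lon, +3·10° lat → SW at lon -120°, lat -60°.
Square 0, 4: +0·2° lon, +4·1° lat → SW at lon -120°, lat -56°.
Subsquare j=9, w=22: +9·0.0833333° lon, +22·0.0416667° lat → SW at lon -119.25°, lat -55.0833°.
Cell spans 0.0833333° lon × 0.0416667° lat. Centre is SW corner plus half of each.
latitude -55.0625, longitude -119.2083.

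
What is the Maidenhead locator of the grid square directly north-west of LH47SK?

Longitude subsquare s = 18; −1 → 17 = r.
Latitude subsquare k = 10; +1 → 11 = l.

LH47rl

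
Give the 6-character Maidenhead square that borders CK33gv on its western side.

Longitude subsquare g = 6; −1 → 5 = f.
The latitude characters are unchanged.

CK33fv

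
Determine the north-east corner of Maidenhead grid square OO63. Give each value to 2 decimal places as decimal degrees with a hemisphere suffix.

Field O=14, O=14: +14·20° lon, +14·10° lat → SW at lon 100°, lat 50°.
Square 6, 3: +6·2° lon, +3·1° lat → SW at lon 112°, lat 53°.
Cell spans 2° lon × 1° lat. NE corner is SW corner plus one full cell.
latitude 54.00° N, longitude 114.00° E.

54.00° N, 114.00° E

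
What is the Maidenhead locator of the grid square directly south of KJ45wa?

Latitude subsquare a = 0; −1 → -1, wraps to 23 = x, carry into square.
Latitude square 5; −1 → 4.
The longitude characters are unchanged.

KJ44wx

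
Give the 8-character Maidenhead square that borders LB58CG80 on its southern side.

LB58cf89

Latitude extended square 0; −1 → -1, wraps to 9, carry into subsquare.
Latitude subsquare g = 6; −1 → 5 = f.
The longitude characters are unchanged.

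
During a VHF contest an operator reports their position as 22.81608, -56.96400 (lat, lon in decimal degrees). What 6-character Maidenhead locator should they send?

GL12mt

Shift to the Maidenhead origin (180°W, 90°S): lon 123.0360, lat 112.8161.
Field: 123.0360/20 → 6 → G, 112.8161/10 → 11 → L; chars GL.
Square: 3.0360/2 → 1, 2.8161/1 → 2; chars 12.
Subsquare: 1.0360/0.0833333 → 12 → m, 0.8161/0.0416667 → 19 → t; chars mt.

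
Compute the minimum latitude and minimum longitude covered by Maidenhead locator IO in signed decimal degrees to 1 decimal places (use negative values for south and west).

Field I=8, O=14: +8·20° lon, +14·10° lat → SW at lon -20°, lat 50°.
latitude 50.0, longitude -20.0.

50.0, -20.0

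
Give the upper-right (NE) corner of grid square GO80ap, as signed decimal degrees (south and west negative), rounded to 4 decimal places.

50.6667, -43.9167

Field G=6, O=14: +6·20° lon, +14·10° lat → SW at lon -60°, lat 50°.
Square 8, 0: +8·2° lon, +0·1° lat → SW at lon -44°, lat 50°.
Subsquare a=0, p=15: +0·0.0833333° lon, +15·0.0416667° lat → SW at lon -44°, lat 50.625°.
Cell spans 0.0833333° lon × 0.0416667° lat. NE corner is SW corner plus one full cell.
latitude 50.6667, longitude -43.9167.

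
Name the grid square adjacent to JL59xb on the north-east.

JL69ac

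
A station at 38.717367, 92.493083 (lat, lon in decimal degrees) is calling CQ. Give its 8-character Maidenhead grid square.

NM68fr92

Shift to the Maidenhead origin (180°W, 90°S): lon 272.49308, lat 128.71737.
Field: 272.49308/20 → 13 → N, 128.71737/10 → 12 → M; chars NM.
Square: 12.49308/2 → 6, 8.71737/1 → 8; chars 68.
Subsquare: 0.49308/0.0833333 → 5 → f, 0.71737/0.0416667 → 17 → r; chars fr.
Extended square: 0.07642/0.00833333 → 9, 0.00903/0.00416667 → 2; chars 92.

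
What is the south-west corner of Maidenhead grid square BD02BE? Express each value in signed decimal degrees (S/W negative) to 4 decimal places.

Field B=1, D=3: +1·20° lon, +3·10° lat → SW at lon -160°, lat -60°.
Square 0, 2: +0·2° lon, +2·1° lat → SW at lon -160°, lat -58°.
Subsquare b=1, e=4: +1·0.0833333° lon, +4·0.0416667° lat → SW at lon -159.917°, lat -57.8333°.
latitude -57.8333, longitude -159.9167.

-57.8333, -159.9167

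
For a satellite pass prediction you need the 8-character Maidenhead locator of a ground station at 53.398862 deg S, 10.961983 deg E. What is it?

JD56lo54

Add 180° to longitude and 90° to latitude: 190.96198, 36.60114.
Field (20°×10°, letters A–R): 190.96198/20 → 9 → J, 36.60114/10 → 3 → D; chars JD.
Square (2°×1°, digits 0–9): 10.96198/2 → 5, 6.60114/1 → 6; chars 56.
Subsquare (5′×2.5′, letters a–x): 0.96198/0.0833333 → 11 → l, 0.60114/0.0416667 → 14 → o; chars lo.
Extended square (30″×15″, digits 0–9): 0.04532/0.00833333 → 5, 0.01780/0.00416667 → 4; chars 54.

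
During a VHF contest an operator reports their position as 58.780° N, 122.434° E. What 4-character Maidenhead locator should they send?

PO18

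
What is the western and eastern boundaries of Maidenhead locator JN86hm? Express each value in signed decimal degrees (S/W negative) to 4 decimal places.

16.5833, 16.6667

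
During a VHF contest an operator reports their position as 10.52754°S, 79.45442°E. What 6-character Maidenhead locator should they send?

Add 180° to longitude and 90° to latitude: 259.4544, 79.4725.
Field (20°×10°, letters A–R): lon ⌊259.4544/20⌋ = 12 → M; lat ⌊79.4725/10⌋ = 7 → H.
Square (2°×1°, digits 0–9): lon ⌊19.4544/2⌋ = 9; lat ⌊9.4725/1⌋ = 9.
Subsquare (5′×2.5′, letters a–x): lon ⌊1.4544/0.0833333⌋ = 17 → r; lat ⌊0.4725/0.0416667⌋ = 11 → l.

MH99rl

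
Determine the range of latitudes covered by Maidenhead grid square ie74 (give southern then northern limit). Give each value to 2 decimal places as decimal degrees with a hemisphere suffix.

46.00° S, 45.00° S

Field I=8, E=4: +8·20° lon, +4·10° lat → SW at lon -20°, lat -50°.
Square 7, 4: +7·2° lon, +4·1° lat → SW at lon -6°, lat -46°.
Cell spans 2° lon × 1° lat.
south 46.00° S, north 45.00° S.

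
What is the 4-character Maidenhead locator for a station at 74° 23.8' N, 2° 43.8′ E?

Offset from 180°W / 90°S: lon 182.73°, lat 164.40°.
Field (20°×10°, letters A–R): lon ⌊182.73/20⌋ = 9 → J; lat ⌊164.40/10⌋ = 16 → Q.
Square (2°×1°, digits 0–9): lon ⌊2.73/2⌋ = 1; lat ⌊4.40/1⌋ = 4.

JQ14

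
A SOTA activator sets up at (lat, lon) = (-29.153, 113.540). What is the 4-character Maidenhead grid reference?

OG60

Shift to the Maidenhead origin (180°W, 90°S): lon 293.54, lat 60.85.
Field: lon ⌊293.54/20⌋ = 14 → O; lat ⌊60.85/10⌋ = 6 → G.
Square: lon ⌊13.54/2⌋ = 6; lat ⌊0.85/1⌋ = 0.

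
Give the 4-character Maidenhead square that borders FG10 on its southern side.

Latitude square 0; −1 → -1, wraps to 9, carry into field.
Latitude field G = 6; −1 → 5 = F.
The longitude characters are unchanged.

FF19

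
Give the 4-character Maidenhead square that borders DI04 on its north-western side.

CI95

Longitude square 0; −1 → -1, wraps to 9, carry into field.
Longitude field D = 3; −1 → 2 = C.
Latitude square 4; +1 → 5.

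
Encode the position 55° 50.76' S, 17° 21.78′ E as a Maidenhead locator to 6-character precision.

JD84qd

Add 180° to longitude and 90° to latitude: 197.3630, 34.1540.
Field: 197.3630/20 → 9 → J, 34.1540/10 → 3 → D; chars JD.
Square: 17.3630/2 → 8, 4.1540/1 → 4; chars 84.
Subsquare: 1.3630/0.0833333 → 16 → q, 0.1540/0.0416667 → 3 → d; chars qd.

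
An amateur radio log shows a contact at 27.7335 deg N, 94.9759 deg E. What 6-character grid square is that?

NL77lr

Add 180° to longitude and 90° to latitude: 274.9759, 117.7335.
Field: lon ⌊274.9759/20⌋ = 13 → N; lat ⌊117.7335/10⌋ = 11 → L.
Square: lon ⌊14.9759/2⌋ = 7; lat ⌊7.7335/1⌋ = 7.
Subsquare: lon ⌊0.9759/0.0833333⌋ = 11 → l; lat ⌊0.7335/0.0416667⌋ = 17 → r.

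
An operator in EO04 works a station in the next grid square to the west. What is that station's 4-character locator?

DO94

Longitude square 0; −1 → -1, wraps to 9, carry into field.
Longitude field E = 4; −1 → 3 = D.
The latitude characters are unchanged.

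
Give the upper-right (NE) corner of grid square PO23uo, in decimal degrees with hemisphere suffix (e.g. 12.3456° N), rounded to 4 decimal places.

Field P=15, O=14: +15·20° lon, +14·10° lat → SW at lon 120°, lat 50°.
Square 2, 3: +2·2° lon, +3·1° lat → SW at lon 124°, lat 53°.
Subsquare u=20, o=14: +20·0.0833333° lon, +14·0.0416667° lat → SW at lon 125.667°, lat 53.5833°.
Cell spans 0.0833333° lon × 0.0416667° lat. NE corner is SW corner plus one full cell.
latitude 53.6250° N, longitude 125.7500° E.

53.6250° N, 125.7500° E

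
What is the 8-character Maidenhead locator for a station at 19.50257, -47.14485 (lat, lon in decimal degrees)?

GK69km20

Add 180° to longitude and 90° to latitude: 132.85515, 109.50257.
Field (20°×10°, letters A–R): 132.85515/20 → 6 → G, 109.50257/10 → 10 → K; chars GK.
Square (2°×1°, digits 0–9): 12.85515/2 → 6, 9.50257/1 → 9; chars 69.
Subsquare (5′×2.5′, letters a–x): 0.85515/0.0833333 → 10 → k, 0.50257/0.0416667 → 12 → m; chars km.
Extended square (30″×15″, digits 0–9): 0.02182/0.00833333 → 2, 0.00257/0.00416667 → 0; chars 20.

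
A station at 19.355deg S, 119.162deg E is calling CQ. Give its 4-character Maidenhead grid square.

Shift to the Maidenhead origin (180°W, 90°S): lon 299.16, lat 70.64.
Field (20°×10°, letters A–R): 299.16/20 → 14 → O, 70.64/10 → 7 → H; chars OH.
Square (2°×1°, digits 0–9): 19.16/2 → 9, 0.64/1 → 0; chars 90.

OH90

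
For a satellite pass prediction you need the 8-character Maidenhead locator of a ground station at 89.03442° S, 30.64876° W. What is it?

HA40qx21

Offset from 180°W / 90°S: lon 149.35124°, lat 0.96558°.
Field (20°×10°, letters A–R): lon ⌊149.35124/20⌋ = 7 → H; lat ⌊0.96558/10⌋ = 0 → A.
Square (2°×1°, digits 0–9): lon ⌊9.35124/2⌋ = 4; lat ⌊0.96558/1⌋ = 0.
Subsquare (5′×2.5′, letters a–x): lon ⌊1.35124/0.0833333⌋ = 16 → q; lat ⌊0.96558/0.0416667⌋ = 23 → x.
Extended square (30″×15″, digits 0–9): lon ⌊0.01791/0.00833333⌋ = 2; lat ⌊0.00725/0.00416667⌋ = 1.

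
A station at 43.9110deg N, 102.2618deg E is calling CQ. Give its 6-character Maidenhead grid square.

Shift to the Maidenhead origin (180°W, 90°S): lon 282.2618, lat 133.9110.
Field: 282.2618/20 → 14 → O, 133.9110/10 → 13 → N; chars ON.
Square: 2.2618/2 → 1, 3.9110/1 → 3; chars 13.
Subsquare: 0.2618/0.0833333 → 3 → d, 0.9110/0.0416667 → 21 → v; chars dv.

ON13dv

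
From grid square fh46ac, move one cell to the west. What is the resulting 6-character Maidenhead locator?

FH36xc

Longitude subsquare a = 0; −1 → -1, wraps to 23 = x, carry into square.
Longitude square 4; −1 → 3.
The latitude characters are unchanged.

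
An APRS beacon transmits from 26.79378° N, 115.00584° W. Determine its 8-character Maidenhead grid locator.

Add 180° to longitude and 90° to latitude: 64.99416, 116.79378.
Field: 64.99416/20 → 3 → D, 116.79378/10 → 11 → L; chars DL.
Square: 4.99416/2 → 2, 6.79378/1 → 6; chars 26.
Subsquare: 0.99416/0.0833333 → 11 → l, 0.79378/0.0416667 → 19 → t; chars lt.
Extended square: 0.07749/0.00833333 → 9, 0.00211/0.00416667 → 0; chars 90.

DL26lt90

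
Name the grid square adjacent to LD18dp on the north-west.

LD18cq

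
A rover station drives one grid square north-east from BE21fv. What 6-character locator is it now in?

BE21gw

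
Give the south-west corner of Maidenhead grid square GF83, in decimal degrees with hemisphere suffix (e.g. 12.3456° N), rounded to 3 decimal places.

37.000° S, 44.000° W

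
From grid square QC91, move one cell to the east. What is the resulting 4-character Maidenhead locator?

RC01

Longitude square 9; +1 → 10, wraps to 0, carry into field.
Longitude field Q = 16; +1 → 17 = R.
The latitude characters are unchanged.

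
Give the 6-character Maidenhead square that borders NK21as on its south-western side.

NK11xr

Longitude subsquare a = 0; −1 → -1, wraps to 23 = x, carry into square.
Longitude square 2; −1 → 1.
Latitude subsquare s = 18; −1 → 17 = r.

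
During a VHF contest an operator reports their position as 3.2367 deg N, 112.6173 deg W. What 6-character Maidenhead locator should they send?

DJ33qf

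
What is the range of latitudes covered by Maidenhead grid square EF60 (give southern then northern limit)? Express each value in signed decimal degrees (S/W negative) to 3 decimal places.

Field E=4, F=5: +4·20° lon, +5·10° lat → SW at lon -100°, lat -40°.
Square 6, 0: +6·2° lon, +0·1° lat → SW at lon -88°, lat -40°.
Cell spans 2° lon × 1° lat.
south -40.000, north -39.000.

-40.000, -39.000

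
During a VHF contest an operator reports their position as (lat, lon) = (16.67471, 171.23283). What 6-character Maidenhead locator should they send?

Shift to the Maidenhead origin (180°W, 90°S): lon 351.2328, lat 106.6747.
Field: lon ⌊351.2328/20⌋ = 17 → R; lat ⌊106.6747/10⌋ = 10 → K.
Square: lon ⌊11.2328/2⌋ = 5; lat ⌊6.6747/1⌋ = 6.
Subsquare: lon ⌊1.2328/0.0833333⌋ = 14 → o; lat ⌊0.6747/0.0416667⌋ = 16 → q.

RK56oq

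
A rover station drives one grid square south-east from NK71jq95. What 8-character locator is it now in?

Longitude extended square 9; +1 → 10, wraps to 0, carry into subsquare.
Longitude subsquare j = 9; +1 → 10 = k.
Latitude extended square 5; −1 → 4.

NK71kq04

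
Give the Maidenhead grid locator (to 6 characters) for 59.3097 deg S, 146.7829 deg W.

BD60oq

Offset from 180°W / 90°S: lon 33.2171°, lat 30.6903°.
Field: lon ⌊33.2171/20⌋ = 1 → B; lat ⌊30.6903/10⌋ = 3 → D.
Square: lon ⌊13.2171/2⌋ = 6; lat ⌊0.6903/1⌋ = 0.
Subsquare: lon ⌊1.2171/0.0833333⌋ = 14 → o; lat ⌊0.6903/0.0416667⌋ = 16 → q.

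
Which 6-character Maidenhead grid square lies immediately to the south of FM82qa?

Latitude subsquare a = 0; −1 → -1, wraps to 23 = x, carry into square.
Latitude square 2; −1 → 1.
The longitude characters are unchanged.

FM81qx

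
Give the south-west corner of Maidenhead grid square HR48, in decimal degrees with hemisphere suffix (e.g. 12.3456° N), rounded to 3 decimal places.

Field H=7, R=17: +7·20° lon, +17·10° lat → SW at lon -40°, lat 80°.
Square 4, 8: +4·2° lon, +8·1° lat → SW at lon -32°, lat 88°.
latitude 88.000° N, longitude 32.000° W.

88.000° N, 32.000° W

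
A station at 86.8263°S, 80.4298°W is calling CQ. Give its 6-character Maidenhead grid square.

EA93se

Add 180° to longitude and 90° to latitude: 99.5702, 3.1737.
Field: lon ⌊99.5702/20⌋ = 4 → E; lat ⌊3.1737/10⌋ = 0 → A.
Square: lon ⌊19.5702/2⌋ = 9; lat ⌊3.1737/1⌋ = 3.
Subsquare: lon ⌊1.5702/0.0833333⌋ = 18 → s; lat ⌊0.1737/0.0416667⌋ = 4 → e.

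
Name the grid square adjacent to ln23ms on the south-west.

LN23lr

Longitude subsquare m = 12; −1 → 11 = l.
Latitude subsquare s = 18; −1 → 17 = r.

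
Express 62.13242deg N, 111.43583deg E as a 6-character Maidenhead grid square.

OP52rd

Offset from 180°W / 90°S: lon 291.4358°, lat 152.1324°.
Field (20°×10°, letters A–R): 291.4358/20 → 14 → O, 152.1324/10 → 15 → P; chars OP.
Square (2°×1°, digits 0–9): 11.4358/2 → 5, 2.1324/1 → 2; chars 52.
Subsquare (5′×2.5′, letters a–x): 1.4358/0.0833333 → 17 → r, 0.1324/0.0416667 → 3 → d; chars rd.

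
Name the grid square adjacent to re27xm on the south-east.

RE37al

Longitude subsquare x = 23; +1 → 24, wraps to 0 = a, carry into square.
Longitude square 2; +1 → 3.
Latitude subsquare m = 12; −1 → 11 = l.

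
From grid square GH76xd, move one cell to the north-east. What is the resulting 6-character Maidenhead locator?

GH86ae

Longitude subsquare x = 23; +1 → 24, wraps to 0 = a, carry into square.
Longitude square 7; +1 → 8.
Latitude subsquare d = 3; +1 → 4 = e.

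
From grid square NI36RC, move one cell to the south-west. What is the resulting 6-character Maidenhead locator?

Longitude subsquare r = 17; −1 → 16 = q.
Latitude subsquare c = 2; −1 → 1 = b.

NI36qb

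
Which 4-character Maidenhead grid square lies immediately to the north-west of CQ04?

BQ95

Longitude square 0; −1 → -1, wraps to 9, carry into field.
Longitude field C = 2; −1 → 1 = B.
Latitude square 4; +1 → 5.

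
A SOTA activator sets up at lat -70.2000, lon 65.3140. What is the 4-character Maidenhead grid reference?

MB29

Add 180° to longitude and 90° to latitude: 245.31, 19.80.
Field: lon ⌊245.31/20⌋ = 12 → M; lat ⌊19.80/10⌋ = 1 → B.
Square: lon ⌊5.31/2⌋ = 2; lat ⌊9.80/1⌋ = 9.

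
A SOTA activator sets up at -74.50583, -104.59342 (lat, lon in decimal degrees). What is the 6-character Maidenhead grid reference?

DB75ql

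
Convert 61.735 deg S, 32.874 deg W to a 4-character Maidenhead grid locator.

HC38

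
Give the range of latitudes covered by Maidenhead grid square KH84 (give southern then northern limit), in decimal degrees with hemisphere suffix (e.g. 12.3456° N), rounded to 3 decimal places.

16.000° S, 15.000° S

Field K=10, H=7: +10·20° lon, +7·10° lat → SW at lon 20°, lat -20°.
Square 8, 4: +8·2° lon, +4·1° lat → SW at lon 36°, lat -16°.
Cell spans 2° lon × 1° lat.
south 16.000° S, north 15.000° S.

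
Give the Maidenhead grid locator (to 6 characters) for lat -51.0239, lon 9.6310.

Shift to the Maidenhead origin (180°W, 90°S): lon 189.6310, lat 38.9761.
Field: lon ⌊189.6310/20⌋ = 9 → J; lat ⌊38.9761/10⌋ = 3 → D.
Square: lon ⌊9.6310/2⌋ = 4; lat ⌊8.9761/1⌋ = 8.
Subsquare: lon ⌊1.6310/0.0833333⌋ = 19 → t; lat ⌊0.9761/0.0416667⌋ = 23 → x.

JD48tx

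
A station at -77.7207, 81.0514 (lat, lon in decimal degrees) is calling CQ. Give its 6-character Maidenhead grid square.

NB02mg

Offset from 180°W / 90°S: lon 261.0514°, lat 12.2793°.
Field: lon ⌊261.0514/20⌋ = 13 → N; lat ⌊12.2793/10⌋ = 1 → B.
Square: lon ⌊1.0514/2⌋ = 0; lat ⌊2.2793/1⌋ = 2.
Subsquare: lon ⌊1.0514/0.0833333⌋ = 12 → m; lat ⌊0.2793/0.0416667⌋ = 6 → g.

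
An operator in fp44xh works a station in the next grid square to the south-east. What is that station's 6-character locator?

Longitude subsquare x = 23; +1 → 24, wraps to 0 = a, carry into square.
Longitude square 4; +1 → 5.
Latitude subsquare h = 7; −1 → 6 = g.

FP54ag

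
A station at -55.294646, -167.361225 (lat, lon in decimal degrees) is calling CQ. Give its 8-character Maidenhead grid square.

AD64hq69

Offset from 180°W / 90°S: lon 12.63878°, lat 34.70535°.
Field (20°×10°, letters A–R): lon ⌊12.63878/20⌋ = 0 → A; lat ⌊34.70535/10⌋ = 3 → D.
Square (2°×1°, digits 0–9): lon ⌊12.63878/2⌋ = 6; lat ⌊4.70535/1⌋ = 4.
Subsquare (5′×2.5′, letters a–x): lon ⌊0.63878/0.0833333⌋ = 7 → h; lat ⌊0.70535/0.0416667⌋ = 16 → q.
Extended square (30″×15″, digits 0–9): lon ⌊0.05544/0.00833333⌋ = 6; lat ⌊0.03869/0.00416667⌋ = 9.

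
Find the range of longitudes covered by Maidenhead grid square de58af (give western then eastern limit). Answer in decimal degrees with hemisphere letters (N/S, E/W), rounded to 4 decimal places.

110.0000° W, 109.9167° W

Field D=3, E=4: +3·20° lon, +4·10° lat → SW at lon -120°, lat -50°.
Square 5, 8: +5·2° lon, +8·1° lat → SW at lon -110°, lat -42°.
Subsquare a=0, f=5: +0·0.0833333° lon, +5·0.0416667° lat → SW at lon -110°, lat -41.7917°.
Cell spans 0.0833333° lon × 0.0416667° lat.
west 110.0000° W, east 109.9167° W.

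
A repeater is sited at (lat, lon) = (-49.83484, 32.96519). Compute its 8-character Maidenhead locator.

KE60ld59

Shift to the Maidenhead origin (180°W, 90°S): lon 212.96519, lat 40.16516.
Field: lon ⌊212.96519/20⌋ = 10 → K; lat ⌊40.16516/10⌋ = 4 → E.
Square: lon ⌊12.96519/2⌋ = 6; lat ⌊0.16516/1⌋ = 0.
Subsquare: lon ⌊0.96519/0.0833333⌋ = 11 → l; lat ⌊0.16516/0.0416667⌋ = 3 → d.
Extended square: lon ⌊0.04852/0.00833333⌋ = 5; lat ⌊0.04016/0.00416667⌋ = 9.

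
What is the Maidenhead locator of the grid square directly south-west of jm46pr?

JM46oq

Longitude subsquare p = 15; −1 → 14 = o.
Latitude subsquare r = 17; −1 → 16 = q.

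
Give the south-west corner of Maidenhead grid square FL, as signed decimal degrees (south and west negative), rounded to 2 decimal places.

20.00, -80.00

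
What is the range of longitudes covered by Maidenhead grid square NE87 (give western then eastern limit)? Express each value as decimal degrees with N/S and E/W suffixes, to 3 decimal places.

96.000° E, 98.000° E

Field N=13, E=4: +13·20° lon, +4·10° lat → SW at lon 80°, lat -50°.
Square 8, 7: +8·2° lon, +7·1° lat → SW at lon 96°, lat -43°.
Cell spans 2° lon × 1° lat.
west 96.000° E, east 98.000° E.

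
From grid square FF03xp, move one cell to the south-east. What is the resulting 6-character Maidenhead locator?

Longitude subsquare x = 23; +1 → 24, wraps to 0 = a, carry into square.
Longitude square 0; +1 → 1.
Latitude subsquare p = 15; −1 → 14 = o.

FF13ao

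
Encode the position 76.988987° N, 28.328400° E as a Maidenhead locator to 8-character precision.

KQ46dx97

Offset from 180°W / 90°S: lon 208.32840°, lat 166.98899°.
Field: 208.32840/20 → 10 → K, 166.98899/10 → 16 → Q; chars KQ.
Square: 8.32840/2 → 4, 6.98899/1 → 6; chars 46.
Subsquare: 0.32840/0.0833333 → 3 → d, 0.98899/0.0416667 → 23 → x; chars dx.
Extended square: 0.07840/0.00833333 → 9, 0.03065/0.00416667 → 7; chars 97.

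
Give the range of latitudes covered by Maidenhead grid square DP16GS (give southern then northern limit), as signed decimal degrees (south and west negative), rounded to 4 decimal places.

Field D=3, P=15: +3·20° lon, +15·10° lat → SW at lon -120°, lat 60°.
Square 1, 6: +1·2° lon, +6·1° lat → SW at lon -118°, lat 66°.
Subsquare g=6, s=18: +6·0.0833333° lon, +18·0.0416667° lat → SW at lon -117.5°, lat 66.75°.
Cell spans 0.0833333° lon × 0.0416667° lat.
south 66.7500, north 66.7917.

66.7500, 66.7917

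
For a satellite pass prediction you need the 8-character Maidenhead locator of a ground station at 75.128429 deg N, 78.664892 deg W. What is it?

Shift to the Maidenhead origin (180°W, 90°S): lon 101.33511, lat 165.12843.
Field: lon ⌊101.33511/20⌋ = 5 → F; lat ⌊165.12843/10⌋ = 16 → Q.
Square: lon ⌊1.33511/2⌋ = 0; lat ⌊5.12843/1⌋ = 5.
Subsquare: lon ⌊1.33511/0.0833333⌋ = 16 → q; lat ⌊0.12843/0.0416667⌋ = 3 → d.
Extended square: lon ⌊0.00177/0.00833333⌋ = 0; lat ⌊0.00343/0.00416667⌋ = 0.

FQ05qd00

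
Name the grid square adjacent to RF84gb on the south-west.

RF84fa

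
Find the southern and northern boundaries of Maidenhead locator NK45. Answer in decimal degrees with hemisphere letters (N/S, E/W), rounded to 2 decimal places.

Field N=13, K=10: +13·20° lon, +10·10° lat → SW at lon 80°, lat 10°.
Square 4, 5: +4·2° lon, +5·1° lat → SW at lon 88°, lat 15°.
Cell spans 2° lon × 1° lat.
south 15.00° N, north 16.00° N.

15.00° N, 16.00° N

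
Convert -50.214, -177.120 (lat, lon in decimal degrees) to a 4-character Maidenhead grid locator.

Offset from 180°W / 90°S: lon 2.88°, lat 39.79°.
Field: lon ⌊2.88/20⌋ = 0 → A; lat ⌊39.79/10⌋ = 3 → D.
Square: lon ⌊2.88/2⌋ = 1; lat ⌊9.79/1⌋ = 9.

AD19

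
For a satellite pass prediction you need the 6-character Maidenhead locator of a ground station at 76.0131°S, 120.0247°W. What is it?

CB93xx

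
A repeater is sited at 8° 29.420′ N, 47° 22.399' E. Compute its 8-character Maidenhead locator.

LJ38ql47

Add 180° to longitude and 90° to latitude: 227.37332, 98.49033.
Field: 227.37332/20 → 11 → L, 98.49033/10 → 9 → J; chars LJ.
Square: 7.37332/2 → 3, 8.49033/1 → 8; chars 38.
Subsquare: 1.37332/0.0833333 → 16 → q, 0.49033/0.0416667 → 11 → l; chars ql.
Extended square: 0.03998/0.00833333 → 4, 0.03200/0.00416667 → 7; chars 47.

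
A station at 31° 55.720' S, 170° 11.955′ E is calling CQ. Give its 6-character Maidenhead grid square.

RF58cb

Shift to the Maidenhead origin (180°W, 90°S): lon 350.1993, lat 58.0713.
Field: 350.1993/20 → 17 → R, 58.0713/10 → 5 → F; chars RF.
Square: 10.1993/2 → 5, 8.0713/1 → 8; chars 58.
Subsquare: 0.1993/0.0833333 → 2 → c, 0.0713/0.0416667 → 1 → b; chars cb.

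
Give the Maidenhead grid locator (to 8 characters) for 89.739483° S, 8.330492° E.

JA40dg92

Add 180° to longitude and 90° to latitude: 188.33049, 0.26052.
Field: 188.33049/20 → 9 → J, 0.26052/10 → 0 → A; chars JA.
Square: 8.33049/2 → 4, 0.26052/1 → 0; chars 40.
Subsquare: 0.33049/0.0833333 → 3 → d, 0.26052/0.0416667 → 6 → g; chars dg.
Extended square: 0.08049/0.00833333 → 9, 0.01052/0.00416667 → 2; chars 92.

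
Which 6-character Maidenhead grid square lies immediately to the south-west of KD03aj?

Longitude subsquare a = 0; −1 → -1, wraps to 23 = x, carry into square.
Longitude square 0; −1 → -1, wraps to 9, carry into field.
Longitude field K = 10; −1 → 9 = J.
Latitude subsquare j = 9; −1 → 8 = i.

JD93xi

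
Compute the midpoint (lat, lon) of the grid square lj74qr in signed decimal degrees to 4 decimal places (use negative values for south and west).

4.7292, 55.3750

Field L=11, J=9: +11·20° lon, +9·10° lat → SW at lon 40°, lat 0°.
Square 7, 4: +7·2° lon, +4·1° lat → SW at lon 54°, lat 4°.
Subsquare q=16, r=17: +16·0.0833333° lon, +17·0.0416667° lat → SW at lon 55.3333°, lat 4.70833°.
Cell spans 0.0833333° lon × 0.0416667° lat. Centre is SW corner plus half of each.
latitude 4.7292, longitude 55.3750.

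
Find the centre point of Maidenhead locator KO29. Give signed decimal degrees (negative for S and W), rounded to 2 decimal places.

Field K=10, O=14: +10·20° lon, +14·10° lat → SW at lon 20°, lat 50°.
Square 2, 9: +2·2° lon, +9·1° lat → SW at lon 24°, lat 59°.
Cell spans 2° lon × 1° lat. Centre is SW corner plus half of each.
latitude 59.50, longitude 25.00.

59.50, 25.00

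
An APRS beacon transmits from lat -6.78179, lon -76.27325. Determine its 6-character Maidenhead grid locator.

Offset from 180°W / 90°S: lon 103.7267°, lat 83.2182°.
Field (20°×10°, letters A–R): 103.7267/20 → 5 → F, 83.2182/10 → 8 → I; chars FI.
Square (2°×1°, digits 0–9): 3.7267/2 → 1, 3.2182/1 → 3; chars 13.
Subsquare (5′×2.5′, letters a–x): 1.7267/0.0833333 → 20 → u, 0.2182/0.0416667 → 5 → f; chars uf.

FI13uf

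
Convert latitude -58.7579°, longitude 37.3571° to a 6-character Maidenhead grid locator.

Add 180° to longitude and 90° to latitude: 217.3571, 31.2421.
Field: lon ⌊217.3571/20⌋ = 10 → K; lat ⌊31.2421/10⌋ = 3 → D.
Square: lon ⌊17.3571/2⌋ = 8; lat ⌊1.2421/1⌋ = 1.
Subsquare: lon ⌊1.3571/0.0833333⌋ = 16 → q; lat ⌊0.2421/0.0416667⌋ = 5 → f.

KD81qf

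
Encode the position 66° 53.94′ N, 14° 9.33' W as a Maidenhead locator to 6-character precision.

Offset from 180°W / 90°S: lon 165.8445°, lat 156.8990°.
Field (20°×10°, letters A–R): lon ⌊165.8445/20⌋ = 8 → I; lat ⌊156.8990/10⌋ = 15 → P.
Square (2°×1°, digits 0–9): lon ⌊5.8445/2⌋ = 2; lat ⌊6.8990/1⌋ = 6.
Subsquare (5′×2.5′, letters a–x): lon ⌊1.8445/0.0833333⌋ = 22 → w; lat ⌊0.8990/0.0416667⌋ = 21 → v.

IP26wv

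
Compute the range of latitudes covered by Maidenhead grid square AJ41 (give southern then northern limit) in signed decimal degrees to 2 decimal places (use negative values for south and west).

1.00, 2.00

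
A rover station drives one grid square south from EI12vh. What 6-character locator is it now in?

EI12vg

Latitude subsquare h = 7; −1 → 6 = g.
The longitude characters are unchanged.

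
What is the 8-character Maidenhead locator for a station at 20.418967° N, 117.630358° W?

DL10ek40

Offset from 180°W / 90°S: lon 62.36964°, lat 110.41897°.
Field: 62.36964/20 → 3 → D, 110.41897/10 → 11 → L; chars DL.
Square: 2.36964/2 → 1, 0.41897/1 → 0; chars 10.
Subsquare: 0.36964/0.0833333 → 4 → e, 0.41897/0.0416667 → 10 → k; chars ek.
Extended square: 0.03631/0.00833333 → 4, 0.00230/0.00416667 → 0; chars 40.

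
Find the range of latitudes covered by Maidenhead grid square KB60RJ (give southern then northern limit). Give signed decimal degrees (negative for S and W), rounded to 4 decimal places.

-79.6250, -79.5833

Field K=10, B=1: +10·20° lon, +1·10° lat → SW at lon 20°, lat -80°.
Square 6, 0: +6·2° lon, +0·1° lat → SW at lon 32°, lat -80°.
Subsquare r=17, j=9: +17·0.0833333° lon, +9·0.0416667° lat → SW at lon 33.4167°, lat -79.625°.
Cell spans 0.0833333° lon × 0.0416667° lat.
south -79.6250, north -79.5833.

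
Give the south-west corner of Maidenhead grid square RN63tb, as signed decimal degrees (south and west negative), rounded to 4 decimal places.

43.0417, 173.5833

Field R=17, N=13: +17·20° lon, +13·10° lat → SW at lon 160°, lat 40°.
Square 6, 3: +6·2° lon, +3·1° lat → SW at lon 172°, lat 43°.
Subsquare t=19, b=1: +19·0.0833333° lon, +1·0.0416667° lat → SW at lon 173.583°, lat 43.0417°.
latitude 43.0417, longitude 173.5833.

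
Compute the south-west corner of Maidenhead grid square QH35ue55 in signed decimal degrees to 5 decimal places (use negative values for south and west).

-14.81250, 147.70833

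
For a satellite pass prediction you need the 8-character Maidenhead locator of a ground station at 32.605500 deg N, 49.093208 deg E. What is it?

Shift to the Maidenhead origin (180°W, 90°S): lon 229.09321, lat 122.60550.
Field: lon ⌊229.09321/20⌋ = 11 → L; lat ⌊122.60550/10⌋ = 12 → M.
Square: lon ⌊9.09321/2⌋ = 4; lat ⌊2.60550/1⌋ = 2.
Subsquare: lon ⌊1.09321/0.0833333⌋ = 13 → n; lat ⌊0.60550/0.0416667⌋ = 14 → o.
Extended square: lon ⌊0.00987/0.00833333⌋ = 1; lat ⌊0.02217/0.00416667⌋ = 5.

LM42no15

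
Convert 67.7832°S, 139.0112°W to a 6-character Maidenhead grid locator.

CC02lf

Add 180° to longitude and 90° to latitude: 40.9888, 22.2168.
Field: 40.9888/20 → 2 → C, 22.2168/10 → 2 → C; chars CC.
Square: 0.9888/2 → 0, 2.2168/1 → 2; chars 02.
Subsquare: 0.9888/0.0833333 → 11 → l, 0.2168/0.0416667 → 5 → f; chars lf.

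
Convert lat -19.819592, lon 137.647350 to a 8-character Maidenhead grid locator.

Shift to the Maidenhead origin (180°W, 90°S): lon 317.64735, lat 70.18041.
Field (20°×10°, letters A–R): lon ⌊317.64735/20⌋ = 15 → P; lat ⌊70.18041/10⌋ = 7 → H.
Square (2°×1°, digits 0–9): lon ⌊17.64735/2⌋ = 8; lat ⌊0.18041/1⌋ = 0.
Subsquare (5′×2.5′, letters a–x): lon ⌊1.64735/0.0833333⌋ = 19 → t; lat ⌊0.18041/0.0416667⌋ = 4 → e.
Extended square (30″×15″, digits 0–9): lon ⌊0.06402/0.00833333⌋ = 7; lat ⌊0.01374/0.00416667⌋ = 3.

PH80te73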